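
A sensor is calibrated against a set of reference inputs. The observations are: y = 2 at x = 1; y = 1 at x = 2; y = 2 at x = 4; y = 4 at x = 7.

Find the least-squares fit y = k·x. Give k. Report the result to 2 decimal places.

MᵀM·[k]ᵀ = Mᵀy reads: 70·k = 40.
(Σx·x = 70, Σx·y = 40.)
k = 40/70 = 0.571429.

k = 0.57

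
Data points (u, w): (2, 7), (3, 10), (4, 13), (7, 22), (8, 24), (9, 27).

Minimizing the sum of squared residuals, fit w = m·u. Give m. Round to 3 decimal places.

From the data, Σu·u = 223.
Moment sums: Σu·w = 685.
Normal equations: [[223]]·[m]ᵀ = [685]ᵀ.
m = 685/223 = 3.07175.

m = 3.072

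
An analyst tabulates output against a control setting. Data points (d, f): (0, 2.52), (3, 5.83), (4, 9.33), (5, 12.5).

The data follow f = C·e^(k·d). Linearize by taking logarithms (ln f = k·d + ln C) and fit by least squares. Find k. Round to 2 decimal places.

Linearized form: ln f = k·d + ln C. From the 4 transformed points,
Sums: Σd = 12.0000, Σ(d)² = 50.0000, Σln f = 7.4462, Σd·ln f = 26.8506.
Normal system: [[50.0000, 12.0000]; [12.0000, 4]]·[k, ln C]ᵀ = [26.8506, 7.4462]ᵀ.
Δ = 50.0000·4 − (12.0000)² = 56.0000; k = (26.8506·4 − 12.0000·7.4462)/56.0000 = 0.32228, ln C = (50.0000·7.4462 − 12.0000·26.8506)/56.0000 = 0.89472.

k = 0.32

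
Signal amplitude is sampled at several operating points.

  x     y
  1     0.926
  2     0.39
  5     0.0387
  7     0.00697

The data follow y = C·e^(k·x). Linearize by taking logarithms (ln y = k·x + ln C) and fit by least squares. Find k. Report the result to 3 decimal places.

k = -0.806

Taking logs, ln y = k·x + ln C, so regress ln y on x.
Over the data: Σx = 15.0000, Σ(x)² = 79.0000, Σln y = -9.2365, Σx·ln y = -52.9827.
Normal system: [[79.0000, 15.0000]; [15.0000, 4]]·[k, ln C]ᵀ = [-52.9827, -9.2365]ᵀ.
Solving (det = 91.0000): k = -0.80640, ln C = 0.71487.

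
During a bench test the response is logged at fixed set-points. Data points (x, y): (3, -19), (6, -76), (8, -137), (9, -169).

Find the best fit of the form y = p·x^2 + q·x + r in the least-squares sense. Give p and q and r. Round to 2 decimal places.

p = -1.93, q = -2.02, r = 4.66

Normal-equation sums: Σx^2·x^2 = 12034, Σx^2·x = 1484, Σx^2 = 190, Σx·x = 190, Σx = 26, Σ1 = 4.
Moment sums: Σx^2·y = -25364, Σx·y = -3130, Σy = -401.
Inverting the 3×3 Gram matrix, [p, q, r]ᵀ = [-85/44, -89/44, 205/44]ᵀ.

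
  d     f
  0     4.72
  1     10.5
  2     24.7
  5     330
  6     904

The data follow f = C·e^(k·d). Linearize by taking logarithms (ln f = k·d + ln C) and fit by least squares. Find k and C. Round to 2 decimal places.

Linearized form: ln f = k·d + ln C. From the 5 transformed points,
Over the data: Σd = 14.0000, Σ(d)² = 66.0000, Σln f = 19.7159, Σd·ln f = 78.6014.
Normal system: [[66.0000, 14.0000]; [14.0000, 5]]·[k, ln C]ᵀ = [78.6014, 19.7159]ᵀ.
Δ = 66.0000·5 − (14.0000)² = 134.0000; k = (78.6014·5 − 14.0000·19.7159)/134.0000 = 0.87302, ln C = (66.0000·19.7159 − 14.0000·78.6014)/134.0000 = 1.49873, so C = exp(1.49873) = 4.47601.

k = 0.87, C = 4.48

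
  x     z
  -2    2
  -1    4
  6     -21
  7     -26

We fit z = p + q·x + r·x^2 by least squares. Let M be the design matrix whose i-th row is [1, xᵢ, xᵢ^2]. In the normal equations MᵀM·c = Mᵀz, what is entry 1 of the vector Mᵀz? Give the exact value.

Entry 1 ↔ basis 1, so (Mᵀz)_{1} = Σᵢ zᵢ = (1)·(2) + (1)·(4) + (1)·(-21) + (1)·(-26) = -41.

-41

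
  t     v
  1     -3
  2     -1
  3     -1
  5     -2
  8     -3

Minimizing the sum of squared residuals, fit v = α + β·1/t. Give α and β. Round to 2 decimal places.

Entries of MᵀM: Σ1 = 5, Σ1/t = 259/120, Σ1/t·1/t = 20401/14400.
Moment sums: Σv = -10, Σ1/t·v = -553/120.
Normal equations: [[5, 259/120]; [259/120, 20401/14400]]·[α, β]ᵀ = [-10, -553/120]ᵀ.
Determinant 5·(20401/14400) − (259/120)² = 8731/3600.
α = ((-10)·(20401/14400) − (259/120)·(-553/120))/(8731/3600) = -60783/34924; β = (5·(-553/120) − (259/120)·(-10))/(8731/3600) = -5250/8731.

α = -1.74, β = -0.60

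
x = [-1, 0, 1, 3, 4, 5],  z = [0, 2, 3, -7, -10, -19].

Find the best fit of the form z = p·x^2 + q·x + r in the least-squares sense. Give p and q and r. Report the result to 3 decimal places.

p = -0.954, q = 0.566, r = 1.969

Normal-equation sums: Σx^2·x^2 = 964, Σx^2·x = 216, Σx^2 = 52, Σx·x = 52, Σx = 12, Σ1 = 6.
Right-hand side: Σx^2·z = -695, Σx·z = -153, Σz = -31.
So MᵀM·[p, q, r]ᵀ = Mᵀz: [[964, 216, 52]; [216, 52, 12]; [52, 12, 6]]·[p, q, r]ᵀ = [-695, -153, -31]ᵀ.
Solving the 3×3 system (Gaussian elimination) gives p = -187/196, q = 111/196, r = 193/98.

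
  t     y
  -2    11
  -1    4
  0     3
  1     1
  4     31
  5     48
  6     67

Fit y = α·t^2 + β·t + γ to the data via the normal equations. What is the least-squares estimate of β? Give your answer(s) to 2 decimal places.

β = -0.67

Compute the Gram sums: Σt^2·t^2 = 2195, Σt^2·t = 397, Σt^2 = 83, Σt·t = 83, Σt = 13, Σ1 = 7.
Right-hand side: Σt^2·y = 4157, Σt·y = 741, Σy = 165.
Solving the 3×3 system (Gaussian elimination) gives α = 20983/10752, β = -7193/10752, γ = 375/224.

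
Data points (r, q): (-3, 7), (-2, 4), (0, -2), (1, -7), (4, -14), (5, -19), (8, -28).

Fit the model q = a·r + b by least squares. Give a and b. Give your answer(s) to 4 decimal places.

The normal equations are: 119·a + 13·b = -411;  13·a + 7·b = -59.
(Σr·r = 119, Σr = 13, Σ1 = 7, Σr·q = -411, Σq = -59.)
Eliminating b: 7·(row 1) − 13·(row 2) gives 664·a = 7·(-411) − 13·(-59) = -2110, so a = -1055/332.
Then b = ((-59) − 13·(-1055/332))/7 = -839/332.

a = -3.1777, b = -2.5271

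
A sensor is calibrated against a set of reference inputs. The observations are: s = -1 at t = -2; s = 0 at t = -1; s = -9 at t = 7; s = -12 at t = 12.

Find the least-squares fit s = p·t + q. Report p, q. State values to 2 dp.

p = -0.87, q = -2.01

Compute the Gram sums: Σt·t = 198, Σt = 16, Σ1 = 4.
Moment sums: Σt·s = -205, Σs = -22.
So MᵀM·[p, q]ᵀ = Mᵀs: [[198, 16]; [16, 4]]·[p, q]ᵀ = [-205, -22]ᵀ.
Δ = 198·4 − 16² = 536.
p = ((-205)·4 − 16·(-22))/536 = -117/134; q = (198·(-22) − 16·(-205))/536 = -269/134.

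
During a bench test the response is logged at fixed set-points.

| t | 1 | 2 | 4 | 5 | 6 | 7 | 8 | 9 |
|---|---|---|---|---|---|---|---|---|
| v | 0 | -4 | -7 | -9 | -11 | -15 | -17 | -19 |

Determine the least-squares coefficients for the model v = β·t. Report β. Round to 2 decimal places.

Entries of AᵀA: Σt·t = 276.
And Σt·v = -559.
Normal equations: [[276]]·[β]ᵀ = [-559]ᵀ.
β = (-559)/276 = -2.02536.

β = -2.03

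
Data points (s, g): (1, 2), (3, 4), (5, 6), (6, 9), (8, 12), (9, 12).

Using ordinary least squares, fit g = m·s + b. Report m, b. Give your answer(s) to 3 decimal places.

m = 1.368, b = 0.206

Entries of MᵀM: Σs·s = 216, Σs = 32, Σ1 = 6.
Moment sums: Σs·g = 302, Σg = 45.
MᵀM·[m, b]ᵀ = Mᵀg becomes [[216, 32]; [32, 6]]·[m, b]ᵀ = [302, 45]ᵀ.
Eliminating b: 6·(row 1) − 32·(row 2) gives 272·m = 6·302 − 32·45 = 372, so m = 93/68.
Then b = (45 − 32·(93/68))/6 = 7/34.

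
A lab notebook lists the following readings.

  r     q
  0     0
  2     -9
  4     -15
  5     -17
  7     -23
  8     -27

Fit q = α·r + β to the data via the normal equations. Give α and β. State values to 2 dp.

Normal-equation sums: Σr·r = 158, Σr = 26, Σ1 = 6.
And Σr·q = -540, Σq = -91.
So MᵀM·[α, β]ᵀ = Mᵀq: [[158, 26]; [26, 6]]·[α, β]ᵀ = [-540, -91]ᵀ.
Determinant 158·6 − 26² = 272.
α = ((-540)·6 − 26·(-91))/272 = -437/136; β = (158·(-91) − 26·(-540))/272 = -169/136.

α = -3.21, β = -1.24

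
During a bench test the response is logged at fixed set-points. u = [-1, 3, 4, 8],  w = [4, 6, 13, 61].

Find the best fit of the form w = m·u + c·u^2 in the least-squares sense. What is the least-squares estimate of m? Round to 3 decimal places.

Compute the Gram sums: Σu·u = 90, Σu·u^2 = 602, Σu^2·u^2 = 4434.
Moment sums: Σu·w = 554, Σu^2·w = 4170.
Normal equations: [[90, 602]; [602, 4434]]·[m, c]ᵀ = [554, 4170]ᵀ.
Eliminating c: 4434·(row 1) − 602·(row 2) gives 36656·m = 4434·554 − 602·4170 = -53904, so m = -3369/2291.
Then c = (4170 − 602·(-3369/2291))/4434 = 2612/2291.

m = -1.471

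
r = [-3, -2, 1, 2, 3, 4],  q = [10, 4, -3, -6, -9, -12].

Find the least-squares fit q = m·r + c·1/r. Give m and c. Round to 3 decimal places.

Forming MᵀM = [[43, 6]; [6, 257/144]] and Mᵀq = [-128, -52/3]ᵀ gives MᵀM·[m, c]ᵀ = Mᵀq.
Eliminating c: (257/144)·(row 1) − 6·(row 2) gives (5867/144)·m = (257/144)·(-128) − 6·(-52/3) = -1120/9, so m = -17920/5867.
Then c = ((-52/3) − 6·(-17920/5867))/(257/144) = 3264/5867.

m = -3.054, c = 0.556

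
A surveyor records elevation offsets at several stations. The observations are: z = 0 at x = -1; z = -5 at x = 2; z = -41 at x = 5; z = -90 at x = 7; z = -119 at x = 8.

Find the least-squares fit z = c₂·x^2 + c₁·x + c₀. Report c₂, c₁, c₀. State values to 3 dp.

Entries of MᵀM: Σx^2·x^2 = 7139, Σx^2·x = 987, Σx^2 = 143, Σx·x = 143, Σx = 21, Σ1 = 5.
And Σx^2·z = -13071, Σx·z = -1797, Σz = -255.
Normal equations: [[7139, 987, 143]; [987, 143, 21]; [143, 21, 5]]·[c₂, c₁, c₀]ᵀ = [-13071, -1797, -255]ᵀ.
Inverting the 3×3 Gram matrix, [c₂, c₁, c₀]ᵀ = [-5015/2471, 375/353, 6383/2471]ᵀ.

c₂ = -2.030, c₁ = 1.062, c₀ = 2.583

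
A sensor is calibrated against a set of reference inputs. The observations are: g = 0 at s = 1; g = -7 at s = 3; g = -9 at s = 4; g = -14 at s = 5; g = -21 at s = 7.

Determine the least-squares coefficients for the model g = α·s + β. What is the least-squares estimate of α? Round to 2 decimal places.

Normal-equation sums: Σs·s = 100, Σs = 20, Σ1 = 5.
For Mᵀg: Σs·g = -274, Σg = -51.
det = 100·5 − 20² = 100.
α = ((-274)·5 − 20·(-51))/100 = -7/2; β = (100·(-51) − 20·(-274))/100 = 19/5.

α = -3.50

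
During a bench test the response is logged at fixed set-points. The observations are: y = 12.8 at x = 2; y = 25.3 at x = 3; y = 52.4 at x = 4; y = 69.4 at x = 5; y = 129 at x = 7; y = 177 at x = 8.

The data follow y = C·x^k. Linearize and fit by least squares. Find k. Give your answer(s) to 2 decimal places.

k = 1.89

Linearized form: ln y = k·ln x + ln C. From the 6 transformed points,
Σln x = 8.8128, Σ(ln x)² = 14.3101, Σln y = 24.0150, Σln x·ln y = 37.8488.
Normal system: [[14.3101, 8.8128]; [8.8128, 6]]·[k, ln C]ᵀ = [37.8488, 24.0150]ᵀ.
Δ = 14.3101·6 − (8.8128)² = 8.1947; k = (37.8488·6 − 8.8128·24.0150)/8.1947 = 1.88569, ln C = (14.3101·24.0150 − 8.8128·37.8488)/8.1947 = 1.23279.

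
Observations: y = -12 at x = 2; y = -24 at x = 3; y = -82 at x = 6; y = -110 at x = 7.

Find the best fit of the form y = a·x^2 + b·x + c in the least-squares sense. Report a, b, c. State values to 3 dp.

a = -2.000, b = -1.529, c = -1.118

The normal system MᵀM·[a, b, c]ᵀ = Mᵀy is [[3794, 594, 98]; [594, 98, 18]; [98, 18, 4]]·[a, b, c]ᵀ = [-8606, -1358, -228]ᵀ.
Solving the 3×3 system (Gaussian elimination) gives a = -2, b = -26/17, c = -19/17.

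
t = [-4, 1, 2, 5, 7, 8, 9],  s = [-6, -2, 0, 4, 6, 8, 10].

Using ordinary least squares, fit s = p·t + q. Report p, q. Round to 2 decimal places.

p = 1.23, q = -2.08

Normal-equation sums: Σt·t = 240, Σt = 28, Σ1 = 7.
And Σt·s = 238, Σs = 20.
AᵀA·[p, q]ᵀ = Aᵀs becomes [[240, 28]; [28, 7]]·[p, q]ᵀ = [238, 20]ᵀ.
Δ = 240·7 − 28² = 896.
p = (238·7 − 28·20)/896 = 79/64; q = (240·20 − 28·238)/896 = -233/112.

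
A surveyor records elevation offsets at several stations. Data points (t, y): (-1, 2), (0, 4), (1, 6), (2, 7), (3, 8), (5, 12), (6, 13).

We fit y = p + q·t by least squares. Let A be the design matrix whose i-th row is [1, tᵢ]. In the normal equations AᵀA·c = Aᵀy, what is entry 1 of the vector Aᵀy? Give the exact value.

52

Entry 1 ↔ basis 1, so (Aᵀy)_{1} = Σᵢ yᵢ = (1)·(2) + (1)·(4) + (1)·(6) + (1)·(7) + (1)·(8) + (1)·(12) + (1)·(13) = 52.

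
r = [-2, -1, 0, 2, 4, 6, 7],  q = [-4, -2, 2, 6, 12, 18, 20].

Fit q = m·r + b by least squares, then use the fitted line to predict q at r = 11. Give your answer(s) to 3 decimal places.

q̂ = 31.062

From the data, Σr·r = 110, Σr = 16, Σ1 = 7.
Right-hand side: Σr·q = 318, Σq = 52.
AᵀA·[m, b]ᵀ = Aᵀq becomes [[110, 16]; [16, 7]]·[m, b]ᵀ = [318, 52]ᵀ.
Eliminating b: 7·(row 1) − 16·(row 2) gives 514·m = 7·318 − 16·52 = 1394, so m = 697/257.
Then b = (52 − 16·(697/257))/7 = 316/257.
At r = 11: q̂ = (697/257)·(11) + (316/257)·(1) = 7983/257.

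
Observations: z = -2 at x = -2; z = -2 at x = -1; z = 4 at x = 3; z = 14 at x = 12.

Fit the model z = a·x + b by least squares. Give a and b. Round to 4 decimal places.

a = 1.1803, b = -0.0410

The normal system AᵀA·[a, b]ᵀ = Aᵀz is [[158, 12]; [12, 4]]·[a, b]ᵀ = [186, 14]ᵀ.
Eliminating b: 4·(row 1) − 12·(row 2) gives 488·a = 4·186 − 12·14 = 576, so a = 72/61.
Then b = (14 − 12·(72/61))/4 = -5/122.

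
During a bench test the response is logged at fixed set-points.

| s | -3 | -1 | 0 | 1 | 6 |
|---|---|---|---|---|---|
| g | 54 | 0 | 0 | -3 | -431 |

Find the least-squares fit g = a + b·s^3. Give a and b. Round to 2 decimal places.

a = -0.67, b = -1.99

Sums needed: Σ1 = 5, Σs^3 = 189, Σs^3·s^3 = 47387.
And Σg = -380, Σs^3·g = -94557.
Δ = 5·47387 − 189² = 201214.
a = ((-380)·47387 − 189·(-94557))/201214 = -135787/201214; b = (5·(-94557) − 189·(-380))/201214 = -400965/201214.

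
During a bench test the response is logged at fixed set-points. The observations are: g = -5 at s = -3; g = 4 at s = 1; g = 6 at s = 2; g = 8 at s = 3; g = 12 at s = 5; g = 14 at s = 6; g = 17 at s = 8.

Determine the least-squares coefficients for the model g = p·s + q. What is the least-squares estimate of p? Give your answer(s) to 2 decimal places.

p = 2.02

Normal-equation sums: Σs·s = 148, Σs = 22, Σ1 = 7.
And Σs·g = 335, Σg = 56.
Eliminating q: 7·(row 1) − 22·(row 2) gives 552·p = 7·335 − 22·56 = 1113, so p = 371/184.
Then q = (56 − 22·(371/184))/7 = 153/92.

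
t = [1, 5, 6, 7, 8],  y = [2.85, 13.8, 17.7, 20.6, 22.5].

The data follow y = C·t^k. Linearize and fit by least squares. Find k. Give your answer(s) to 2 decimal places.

Linearized form: ln y = k·ln t + ln C. From the 5 transformed points,
AᵀA = [[13.9113, 7.4265]; [7.4265, 5]], rhs = [21.7343, 12.6844]ᵀ  (here Σln t = 7.4265, Σ(ln t)² = 13.9113, Σln y = 12.6844, Σln t·ln y = 21.7343).
Solving (det = 14.4030): k = 1.00468, ln C = 1.04461.

k = 1.00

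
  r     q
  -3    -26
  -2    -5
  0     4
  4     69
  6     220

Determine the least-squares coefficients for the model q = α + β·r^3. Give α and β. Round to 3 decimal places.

α = 3.028, β = 1.008

Forming AᵀA = [[5, 245]; [245, 51545]] and Aᵀq = [262, 52678]ᵀ gives AᵀA·[α, β]ᵀ = Aᵀq.
Determinant 5·51545 − 245² = 197700.
α = (262·51545 − 245·52678)/197700 = 9978/3295; β = (5·52678 − 245·262)/197700 = 664/659.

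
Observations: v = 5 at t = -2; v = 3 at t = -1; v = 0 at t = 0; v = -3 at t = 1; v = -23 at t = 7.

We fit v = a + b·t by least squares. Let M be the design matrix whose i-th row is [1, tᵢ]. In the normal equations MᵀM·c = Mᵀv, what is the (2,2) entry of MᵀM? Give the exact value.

Row 2 ↔ basis t, column 2 ↔ basis t, so (MᵀM)_{2,2} = Σᵢ (t)·(t) = (-2)·(-2) + (-1)·(-1) + (0)·(0) + (1)·(1) + (7)·(7) = 55.

55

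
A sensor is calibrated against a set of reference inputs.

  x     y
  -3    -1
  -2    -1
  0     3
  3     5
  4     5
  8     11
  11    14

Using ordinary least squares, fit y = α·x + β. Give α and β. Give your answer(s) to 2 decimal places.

Normal-equation sums: Σx·x = 223, Σx = 21, Σ1 = 7.
Right-hand side: Σx·y = 282, Σy = 36.
Normal equations: [[223, 21]; [21, 7]]·[α, β]ᵀ = [282, 36]ᵀ.
Eliminating β: 7·(row 1) − 21·(row 2) gives 1120·α = 7·282 − 21·36 = 1218, so α = 87/80.
Then β = (36 − 21·(87/80))/7 = 1053/560.

α = 1.09, β = 1.88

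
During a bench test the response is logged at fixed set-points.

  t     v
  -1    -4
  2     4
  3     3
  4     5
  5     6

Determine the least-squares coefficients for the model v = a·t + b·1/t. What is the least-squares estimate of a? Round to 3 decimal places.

a = 1.021

Sums needed: Σt·t = 55, Σt·1/t = 5, Σ1/t·1/t = 5269/3600.
Moment sums: Σt·v = 71, Σ1/t·v = 189/20.
MᵀM·[a, b]ᵀ = Mᵀv becomes [[55, 5]; [5, 5269/3600]]·[a, b]ᵀ = [71, 189/20]ᵀ.
Δ = 55·(5269/3600) − 5² = 39959/720.
a = (71·(5269/3600) − 5·(189/20))/(39959/720) = 203999/199795; b = (55·(189/20) − 5·71)/(39959/720) = 118620/39959.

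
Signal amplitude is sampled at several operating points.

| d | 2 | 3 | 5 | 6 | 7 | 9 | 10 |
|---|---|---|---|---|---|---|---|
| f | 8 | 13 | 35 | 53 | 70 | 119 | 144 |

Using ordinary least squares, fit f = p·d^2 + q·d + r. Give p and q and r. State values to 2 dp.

p = 1.52, q = -1.04, r = 3.19

From the data, Σd^2·d^2 = 20980, Σd^2·d = 2448, Σd^2 = 304, Σd·d = 304, Σd = 42, Σ1 = 7.
Moment sums: Σd^2·f = 30401, Σd·f = 3549, Σf = 442.
AᵀA·[p, q, r]ᵀ = Aᵀf becomes [[20980, 2448, 304]; [2448, 304, 42]; [304, 42, 7]]·[p, q, r]ᵀ = [30401, 3549, 442]ᵀ.
Solving the 3×3 system (Gaussian elimination) gives p = 3091/2028, q = -703/676, r = 3235/1014.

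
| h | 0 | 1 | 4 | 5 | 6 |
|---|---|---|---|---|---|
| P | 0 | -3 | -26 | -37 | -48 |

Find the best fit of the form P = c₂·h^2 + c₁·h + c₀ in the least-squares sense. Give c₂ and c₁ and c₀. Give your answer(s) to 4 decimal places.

Compute the Gram sums: Σh^2·h^2 = 2178, Σh^2·h = 406, Σh^2 = 78, Σh·h = 78, Σh = 16, Σ1 = 5.
Moment sums: Σh^2·P = -3072, Σh·P = -580, ΣP = -114.
Solving the 3×3 system (Gaussian elimination) gives c₂ = -158/203, c₁ = -708/203, c₀ = 102/203.

c₂ = -0.7783, c₁ = -3.4877, c₀ = 0.5025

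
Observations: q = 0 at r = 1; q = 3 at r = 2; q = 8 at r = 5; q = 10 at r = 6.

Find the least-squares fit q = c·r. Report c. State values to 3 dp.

Entries of AᵀA: Σr·r = 66.
Right-hand side: Σr·q = 106.
Normal equations: [[66]]·[c]ᵀ = [106]ᵀ.
c = 106/66 = 1.60606.

c = 1.606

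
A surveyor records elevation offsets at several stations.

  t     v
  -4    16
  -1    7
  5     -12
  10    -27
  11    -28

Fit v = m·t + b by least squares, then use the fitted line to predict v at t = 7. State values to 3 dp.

Forming MᵀM = [[263, 21]; [21, 5]] and Mᵀv = [-709, -44]ᵀ gives MᵀM·[m, b]ᵀ = Mᵀv.
Determinant 263·5 − 21² = 874.
m = ((-709)·5 − 21·(-44))/874 = -2621/874; b = (263·(-44) − 21·(-709))/874 = 3317/874.
At t = 7: v̂ = (-2621/874)·(7) + (3317/874)·(1) = -7515/437.

v̂ = -17.197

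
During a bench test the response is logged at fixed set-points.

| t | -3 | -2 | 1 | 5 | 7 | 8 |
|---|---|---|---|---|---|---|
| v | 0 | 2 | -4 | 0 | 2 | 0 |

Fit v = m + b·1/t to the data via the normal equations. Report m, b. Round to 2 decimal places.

With design matrix M, MᵀM = [[6, 533/840]; [533/840, 1014049/705600]] and Mᵀv = [0, -33/7]ᵀ.
det = 6·(1014049/705600) − (533/840)² = 1160041/141120.
m = (0·(1014049/705600) − (533/840)·(-33/7))/(1160041/141120) = 422136/1160041; b = (6·(-33/7) − (533/840)·0)/(1160041/141120) = -3991680/1160041.

m = 0.36, b = -3.44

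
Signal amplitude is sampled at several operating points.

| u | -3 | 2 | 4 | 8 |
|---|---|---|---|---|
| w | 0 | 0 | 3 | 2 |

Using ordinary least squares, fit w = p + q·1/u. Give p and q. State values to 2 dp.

From the data, Σ1 = 4, Σ1/u = 13/24, Σ1/u·1/u = 253/576.
Moment sums: Σw = 5, Σ1/u·w = 1.
Normal equations: [[4, 13/24]; [13/24, 253/576]]·[p, q]ᵀ = [5, 1]ᵀ.
Δ = 4·(253/576) − (13/24)² = 281/192.
p = (5·(253/576) − (13/24)·1)/(281/192) = 953/843; q = (4·1 − (13/24)·5)/(281/192) = 248/281.

p = 1.13, q = 0.88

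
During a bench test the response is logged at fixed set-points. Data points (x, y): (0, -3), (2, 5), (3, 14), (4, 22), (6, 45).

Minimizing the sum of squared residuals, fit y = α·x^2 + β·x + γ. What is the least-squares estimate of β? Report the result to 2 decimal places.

AᵀA·[α, β, γ]ᵀ = Aᵀy reads: 1649·α + 315·β + 65·γ = 2118;  315·α + 65·β + 15·γ = 410;  65·α + 15·β + 5·γ = 83.
(Σx^2·x^2 = 1649, Σx^2·x = 315, Σx^2 = 65, Σx·x = 65, Σx = 15, Σ1 = 5, Σx^2·y = 2118, Σx·y = 410, Σy = 83.)
Inverting the 3×3 Gram matrix, [α, β, γ]ᵀ = [73/84, 397/140, -673/210]ᵀ.

β = 2.84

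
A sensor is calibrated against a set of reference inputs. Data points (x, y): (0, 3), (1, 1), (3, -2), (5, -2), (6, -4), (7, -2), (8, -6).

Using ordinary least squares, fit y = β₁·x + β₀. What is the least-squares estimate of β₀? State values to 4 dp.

Setting ∂/∂β₁ … = 0 gives: 184·β₁ + 30·β₀ = -101;  30·β₁ + 7·β₀ = -12.
det = 184·7 − 30² = 388.
β₁ = ((-101)·7 − 30·(-12))/388 = -347/388; β₀ = (184·(-12) − 30·(-101))/388 = 411/194.

β₀ = 2.1186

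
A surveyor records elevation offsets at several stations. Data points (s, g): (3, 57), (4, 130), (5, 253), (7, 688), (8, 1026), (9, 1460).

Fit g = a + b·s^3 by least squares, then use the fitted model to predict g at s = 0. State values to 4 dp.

ĝ = 2.6765

Compute the Gram sums: Σ1 = 6, Σs^3 = 1800, Σs^3·s^3 = 931684.
Moment sums: Σg = 3614, Σs^3·g = 1867120.
So MᵀM·[a, b]ᵀ = Mᵀg: [[6, 1800]; [1800, 931684]]·[a, b]ᵀ = [3614, 1867120]ᵀ.
Determinant 6·931684 − 1800² = 2350104.
a = (3614·931684 − 1800·1867120)/2350104 = 786247/293763; b = (6·1867120 − 1800·3614)/2350104 = 195730/97921.
At s = 0: ĝ = (786247/293763)·(1) + (195730/97921)·(0) = 786247/293763.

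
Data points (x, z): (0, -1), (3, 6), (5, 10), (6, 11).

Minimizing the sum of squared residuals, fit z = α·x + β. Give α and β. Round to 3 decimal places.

α = 2.048, β = -0.667

Setting ∂/∂α … = 0 gives: 70·α + 14·β = 134;  14·α + 4·β = 26.
(Σx·x = 70, Σx = 14, Σ1 = 4, Σx·z = 134, Σz = 26.)
Eliminating β: 4·(row 1) − 14·(row 2) gives 84·α = 4·134 − 14·26 = 172, so α = 43/21.
Then β = (26 − 14·(43/21))/4 = -2/3.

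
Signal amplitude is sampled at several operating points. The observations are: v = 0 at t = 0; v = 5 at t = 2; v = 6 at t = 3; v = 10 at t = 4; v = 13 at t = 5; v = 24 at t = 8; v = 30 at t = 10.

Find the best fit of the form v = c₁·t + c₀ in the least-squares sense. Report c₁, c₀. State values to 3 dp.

The normal system XᵀX·[c₁, c₀]ᵀ = Xᵀv is [[218, 32]; [32, 7]]·[c₁, c₀]ᵀ = [625, 88]ᵀ.
Δ = 218·7 − 32² = 502.
c₁ = (625·7 − 32·88)/502 = 1559/502; c₀ = (218·88 − 32·625)/502 = -408/251.

c₁ = 3.106, c₀ = -1.625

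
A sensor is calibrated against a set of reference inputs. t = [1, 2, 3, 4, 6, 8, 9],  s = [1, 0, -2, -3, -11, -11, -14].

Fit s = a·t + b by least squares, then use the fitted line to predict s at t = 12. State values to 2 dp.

ŝ = -19.97

The normal equations are: 211·a + 33·b = -297;  33·a + 7·b = -40.
(Σt·t = 211, Σt = 33, Σ1 = 7, Σt·s = -297, Σs = -40.)
Δ = 211·7 − 33² = 388.
a = ((-297)·7 − 33·(-40))/388 = -759/388; b = (211·(-40) − 33·(-297))/388 = 1361/388.
At t = 12: ŝ = (-759/388)·(12) + (1361/388)·(1) = -7747/388.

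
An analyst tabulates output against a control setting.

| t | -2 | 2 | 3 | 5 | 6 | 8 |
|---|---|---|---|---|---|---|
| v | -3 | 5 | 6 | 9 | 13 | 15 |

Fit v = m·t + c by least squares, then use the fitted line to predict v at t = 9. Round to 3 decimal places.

v̂ = 17.239

XᵀX·[m, c]ᵀ = Xᵀv reads: 142·m + 22·c = 277;  22·m + 6·c = 45.
Eliminating c: 6·(row 1) − 22·(row 2) gives 368·m = 6·277 − 22·45 = 672, so m = 42/23.
Then c = (45 − 22·(42/23))/6 = 37/46.
At t = 9: v̂ = (42/23)·(9) + (37/46)·(1) = 793/46.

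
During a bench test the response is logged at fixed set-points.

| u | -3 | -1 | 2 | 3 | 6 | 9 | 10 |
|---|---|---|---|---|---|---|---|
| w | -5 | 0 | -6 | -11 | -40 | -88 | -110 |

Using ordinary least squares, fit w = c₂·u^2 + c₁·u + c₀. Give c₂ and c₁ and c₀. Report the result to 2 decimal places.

Forming MᵀM = [[18036, 1952, 240]; [1952, 240, 26]; [240, 26, 7]] and Mᵀw = [-19736, -2162, -260]ᵀ gives MᵀM·[c₂, c₁, c₀]ᵀ = Mᵀw.
Inverting the 3×3 Gram matrix, [c₂, c₁, c₀]ᵀ = [-123986/123311, -223375/246622, 85665/123311]ᵀ.

c₂ = -1.01, c₁ = -0.91, c₀ = 0.69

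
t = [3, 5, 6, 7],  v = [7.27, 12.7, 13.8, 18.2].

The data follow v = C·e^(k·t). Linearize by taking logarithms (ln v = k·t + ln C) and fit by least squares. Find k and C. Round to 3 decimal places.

With ln vᵢ as the transformed response and tᵢ as the regressor:
AᵀA = [[119.0000, 21.0000]; [21.0000, 4]], rhs = [54.7172, 10.0514]ᵀ  (here Σt = 21.0000, Σ(t)² = 119.0000, Σln v = 10.0514, Σt·ln v = 54.7172).
Slope k = (n·Σt·ln v − Σt·Σln v)/(n·Σ(t)² − (Σt)²) = (4·54.7172 − 21.0000·10.0514)/35.0000 = 0.22253; ln C = (Σln v − k·Σt)/n = 1.34458, so C = exp(1.34458) = 3.83657.

k = 0.223, C = 3.837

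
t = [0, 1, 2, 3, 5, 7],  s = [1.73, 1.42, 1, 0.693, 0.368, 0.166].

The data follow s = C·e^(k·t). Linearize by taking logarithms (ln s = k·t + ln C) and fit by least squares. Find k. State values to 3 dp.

Let Y = ln s. Fitting Y = k·t + ln C by least squares:
Over the data: Σt = 18.0000, Σ(t)² = 88.0000, Σln s = -2.2634, Σt·ln s = -18.3183.
Normal system: [[88.0000, 18.0000]; [18.0000, 6]]·[k, ln C]ᵀ = [-18.3183, -2.2634]ᵀ.
Δ = 88.0000·6 − (18.0000)² = 204.0000; k = (-18.3183·6 − 18.0000·-2.2634)/204.0000 = -0.33906, ln C = (88.0000·-2.2634 − 18.0000·-18.3183)/204.0000 = 0.63995.

k = -0.339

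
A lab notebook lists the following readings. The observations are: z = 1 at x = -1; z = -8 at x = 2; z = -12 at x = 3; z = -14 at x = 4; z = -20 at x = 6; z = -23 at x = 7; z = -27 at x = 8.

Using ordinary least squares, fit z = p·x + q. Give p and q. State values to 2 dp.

The normal system AᵀA·[p, q]ᵀ = Aᵀz is [[179, 29]; [29, 7]]·[p, q]ᵀ = [-606, -103]ᵀ.
Eliminating q: 7·(row 1) − 29·(row 2) gives 412·p = 7·(-606) − 29·(-103) = -1255, so p = -1255/412.
Then q = ((-103) − 29·(-1255/412))/7 = -863/412.

p = -3.05, q = -2.09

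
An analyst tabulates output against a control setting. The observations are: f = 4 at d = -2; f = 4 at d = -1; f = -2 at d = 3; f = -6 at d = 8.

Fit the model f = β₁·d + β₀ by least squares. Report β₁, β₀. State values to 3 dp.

β₁ = -1.065, β₀ = 2.129

Forming XᵀX = [[78, 8]; [8, 4]] and Xᵀf = [-66, 0]ᵀ gives XᵀX·[β₁, β₀]ᵀ = Xᵀf.
Determinant 78·4 − 8² = 248.
β₁ = ((-66)·4 − 8·0)/248 = -33/31; β₀ = (78·0 − 8·(-66))/248 = 66/31.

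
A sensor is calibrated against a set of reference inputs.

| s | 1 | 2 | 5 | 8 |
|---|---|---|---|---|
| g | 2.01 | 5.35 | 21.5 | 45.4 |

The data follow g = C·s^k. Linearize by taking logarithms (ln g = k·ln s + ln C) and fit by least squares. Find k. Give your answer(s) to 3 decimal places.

With ln gᵢ as the transformed response and ln sᵢ as the regressor:
Σln s = 4.3820, Σ(ln s)² = 7.3948, Σln g = 9.2588, Σln s·ln g = 14.0344.
Equations: 7.3948·k + 4.3820·ln C = 14.0344;  4.3820·k + 4·ln C = 9.2588.
Δ = 7.3948·4 − (4.3820)² = 10.3771; k = (14.0344·4 − 4.3820·9.2588)/10.3771 = 1.49998, ln C = (7.3948·9.2588 − 4.3820·14.0344)/10.3771 = 0.67146.

k = 1.500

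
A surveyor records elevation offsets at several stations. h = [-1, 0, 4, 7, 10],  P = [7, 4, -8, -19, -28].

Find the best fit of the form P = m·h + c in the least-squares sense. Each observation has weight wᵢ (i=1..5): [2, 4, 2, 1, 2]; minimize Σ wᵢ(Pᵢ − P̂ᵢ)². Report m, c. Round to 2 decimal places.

XᵀWX·[m, c]ᵀ = XᵀWP reads: 283·m + 33·c = -771;  33·m + 11·c = -61.
det = 283·11 − 33² = 2024.
m = ((-771)·11 − 33·(-61))/2024 = -147/46; c = (283·(-61) − 33·(-771))/2024 = 2045/506.

m = -3.20, c = 4.04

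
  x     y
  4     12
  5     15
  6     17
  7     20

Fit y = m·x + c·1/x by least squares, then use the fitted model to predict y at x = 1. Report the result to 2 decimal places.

With design matrix M, MᵀM = [[126, 4]; [4, 26581/176400]] and Mᵀy = [365, 491/42]ᵀ.
Eliminating c: (26581/176400)·(row 1) − 4·(row 2) gives (4181/1400)·m = (26581/176400)·365 − 4·(491/42) = 290653/35280, so m = 1453265/526806.
Then c = ((491/42) − 4·(1453265/526806))/(26581/176400) = 18200/4181.
At x = 1: ŷ = (1453265/526806)·(1) + (18200/4181)·(1) = 3746465/526806.

ŷ = 7.11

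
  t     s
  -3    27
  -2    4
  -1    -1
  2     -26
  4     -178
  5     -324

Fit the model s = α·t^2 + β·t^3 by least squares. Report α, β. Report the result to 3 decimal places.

Forming XᵀX = [[995, 3905]; [3905, 20579]] and Xᵀs = [-10794, -52860]ᵀ gives XᵀX·[α, β]ᵀ = Xᵀs.
Δ = 995·20579 − 3905² = 5227080.
α = ((-10794)·20579 − 3905·(-52860))/5227080 = -60897/20260; β = (995·(-52860) − 3905·(-10794))/5227080 = -8097/4052.

α = -3.006, β = -1.998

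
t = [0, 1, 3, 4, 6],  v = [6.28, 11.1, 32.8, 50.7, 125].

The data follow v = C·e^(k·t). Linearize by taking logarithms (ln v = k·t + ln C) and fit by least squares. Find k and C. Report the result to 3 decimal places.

k = 0.499, C = 6.685

Linearized form: ln v = k·t + ln C. From the 5 transformed points,
Sums: Σt = 14.0000, Σ(t)² = 62.0000, Σln v = 16.4890, Σt·ln v = 57.5518.
Normal system: [[62.0000, 14.0000]; [14.0000, 5]]·[k, ln C]ᵀ = [57.5518, 16.4890]ᵀ.
Solving (det = 114.0000): k = 0.49924, ln C = 1.89993, so C = exp(1.89993) = 6.68540.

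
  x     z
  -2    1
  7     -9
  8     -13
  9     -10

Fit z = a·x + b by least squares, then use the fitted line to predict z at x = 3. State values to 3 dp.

ẑ = -4.877

From the data, Σx·x = 198, Σx = 22, Σ1 = 4.
And Σx·z = -259, Σz = -31.
Determinant 198·4 − 22² = 308.
a = ((-259)·4 − 22·(-31))/308 = -177/154; b = (198·(-31) − 22·(-259))/308 = -10/7.
At x = 3: ẑ = (-177/154)·(3) + (-10/7)·(1) = -751/154.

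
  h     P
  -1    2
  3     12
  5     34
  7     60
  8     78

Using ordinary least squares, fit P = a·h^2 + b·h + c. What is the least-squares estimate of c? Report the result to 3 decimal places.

Compute the Gram sums: Σh^2·h^2 = 7204, Σh^2·h = 1006, Σh^2 = 148, Σh·h = 148, Σh = 22, Σ1 = 5.
Moment sums: Σh^2·P = 8892, Σh·P = 1248, ΣP = 186.
MᵀM·[a, b, c]ᵀ = MᵀP becomes [[7204, 1006, 148]; [1006, 148, 22]; [148, 22, 5]]·[a, b, c]ᵀ = [8892, 1248, 186]ᵀ.
Solving the 3×3 system (Gaussian elimination) gives a = 794/707, b = 430/707, c = 906/707.

c = 1.281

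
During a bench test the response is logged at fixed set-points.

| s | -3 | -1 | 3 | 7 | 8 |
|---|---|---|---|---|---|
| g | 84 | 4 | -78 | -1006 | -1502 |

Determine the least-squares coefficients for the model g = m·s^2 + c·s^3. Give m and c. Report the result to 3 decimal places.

m = 0.321, c = -2.975

Sums needed: Σs^2·s^2 = 6660, Σs^2·s^3 = 49574, Σs^3·s^3 = 381252.
Moment sums: Σs^2·g = -145364, Σs^3·g = -1118460.
Normal equations: [[6660, 49574]; [49574, 381252]]·[m, c]ᵀ = [-145364, -1118460]ᵀ.
Δ = 6660·381252 − 49574² = 81556844.
m = ((-145364)·381252 − 49574·(-1118460))/81556844 = 6555078/20389211; c = (6660·(-1118460) − 49574·(-145364))/81556844 = -60667166/20389211.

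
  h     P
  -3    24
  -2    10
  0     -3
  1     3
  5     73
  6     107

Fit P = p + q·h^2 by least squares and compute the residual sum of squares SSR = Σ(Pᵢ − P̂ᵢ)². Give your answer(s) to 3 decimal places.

SSR = 6.582

XᵀX·[p, q]ᵀ = XᵀP reads: 6·p + 75·q = 214;  75·p + 2019·q = 5936.
Δ = 6·2019 − 75² = 6489.
p = (214·2019 − 75·5936)/6489 = -4378/2163; q = (6·5936 − 75·214)/6489 = 2174/721.
Residuals: -344/309, -80/2163, -2111/2163, 4345/2163, -773/2163, 1027/2163; SSR = 14236/2163.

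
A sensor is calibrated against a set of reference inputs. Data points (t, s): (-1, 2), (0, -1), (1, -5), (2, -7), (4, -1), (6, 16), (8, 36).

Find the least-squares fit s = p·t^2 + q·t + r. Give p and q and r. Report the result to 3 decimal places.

p = 1.088, q = -3.799, r = -2.392

Forming AᵀA = [[5666, 800, 122]; [800, 122, 20]; [122, 20, 7]] and Aᵀs = [2833, 359, 40]ᵀ gives AᵀA·[p, q, r]ᵀ = Aᵀs.
Inverting the 3×3 Gram matrix, [p, q, r]ᵀ = [98191/90258, -342889/90258, -35981/15043]ᵀ.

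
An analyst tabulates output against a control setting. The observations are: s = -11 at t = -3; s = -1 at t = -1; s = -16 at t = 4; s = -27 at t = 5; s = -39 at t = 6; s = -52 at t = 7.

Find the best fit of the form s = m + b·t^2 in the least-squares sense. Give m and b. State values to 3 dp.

Sums needed: Σ1 = 6, Σt^2 = 136, Σt^2·t^2 = 4660.
Moment sums: Σs = -146, Σt^2·s = -4983.
Eliminating b: 4660·(row 1) − 136·(row 2) gives 9464·m = 4660·(-146) − 136·(-4983) = -2672, so m = -334/1183.
Then b = ((-4983) − 136·(-334/1183))/4660 = -5021/4732.

m = -0.282, b = -1.061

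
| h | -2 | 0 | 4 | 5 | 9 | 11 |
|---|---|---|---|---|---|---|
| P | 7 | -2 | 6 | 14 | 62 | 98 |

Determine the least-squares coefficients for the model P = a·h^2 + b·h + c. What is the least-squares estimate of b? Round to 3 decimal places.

b = -2.069

Sums needed: Σh^2·h^2 = 22099, Σh^2·h = 2241, Σh^2 = 247, Σh·h = 247, Σh = 27, Σ1 = 6.
For XᵀP: Σh^2·P = 17354, Σh·P = 1716, ΣP = 185.
Row-reducing yields a = 335/331, b = -171888/83081, c = -126339/83081.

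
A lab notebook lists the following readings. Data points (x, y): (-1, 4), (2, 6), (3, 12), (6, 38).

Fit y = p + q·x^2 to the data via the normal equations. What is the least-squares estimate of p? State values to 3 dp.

p = 2.744

From the data, Σ1 = 4, Σx^2 = 50, Σx^2·x^2 = 1394.
For Aᵀy: Σy = 60, Σx^2·y = 1504.
AᵀA·[p, q]ᵀ = Aᵀy becomes [[4, 50]; [50, 1394]]·[p, q]ᵀ = [60, 1504]ᵀ.
Δ = 4·1394 − 50² = 3076.
p = (60·1394 − 50·1504)/3076 = 2110/769; q = (4·1504 − 50·60)/3076 = 754/769.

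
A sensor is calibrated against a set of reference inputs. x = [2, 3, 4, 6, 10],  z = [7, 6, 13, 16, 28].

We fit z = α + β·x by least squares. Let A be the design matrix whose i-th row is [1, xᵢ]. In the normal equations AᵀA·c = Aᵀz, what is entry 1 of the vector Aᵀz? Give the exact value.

70

Entry 1 ↔ basis 1, so (Aᵀz)_{1} = Σᵢ zᵢ = (1)·(7) + (1)·(6) + (1)·(13) + (1)·(16) + (1)·(28) = 70.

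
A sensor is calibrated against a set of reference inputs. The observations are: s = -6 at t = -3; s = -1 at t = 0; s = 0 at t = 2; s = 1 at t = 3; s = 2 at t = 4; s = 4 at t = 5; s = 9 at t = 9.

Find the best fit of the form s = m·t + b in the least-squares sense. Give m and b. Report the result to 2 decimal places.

MᵀM·[m, b]ᵀ = Mᵀs reads: 144·m + 20·b = 130;  20·m + 7·b = 9.
det = 144·7 − 20² = 608.
m = (130·7 − 20·9)/608 = 365/304; b = (144·9 − 20·130)/608 = -163/76.

m = 1.20, b = -2.14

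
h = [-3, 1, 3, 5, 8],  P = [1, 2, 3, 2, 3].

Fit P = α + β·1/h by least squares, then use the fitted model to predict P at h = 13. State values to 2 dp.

P̂ = 2.09

The normal system MᵀM·[α, β]ᵀ = MᵀP is [[5, 53/40]; [53/40, 18401/14400]]·[α, β]ᵀ = [11, 413/120]ᵀ.
Eliminating β: (18401/14400)·(row 1) − (53/40)·(row 2) gives (16681/3600)·α = (18401/14400)·11 − (53/40)·(413/120) = 17093/1800, so α = 34186/16681.
Then β = ((413/120) − (53/40)·(34186/16681))/(18401/14400) = 9480/16681.
At h = 13: P̂ = (34186/16681)·(1) + (9480/16681)·(1/13) = 453898/216853.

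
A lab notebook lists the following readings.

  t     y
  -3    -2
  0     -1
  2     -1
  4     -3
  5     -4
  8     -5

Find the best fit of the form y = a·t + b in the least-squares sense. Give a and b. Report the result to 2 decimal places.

XᵀX·[a, b]ᵀ = Xᵀy reads: 118·a + 16·b = -68;  16·a + 6·b = -16.
(Σt·t = 118, Σt = 16, Σ1 = 6, Σt·y = -68, Σy = -16.)
Eliminating b: 6·(row 1) − 16·(row 2) gives 452·a = 6·(-68) − 16·(-16) = -152, so a = -38/113.
Then b = ((-16) − 16·(-38/113))/6 = -200/113.

a = -0.34, b = -1.77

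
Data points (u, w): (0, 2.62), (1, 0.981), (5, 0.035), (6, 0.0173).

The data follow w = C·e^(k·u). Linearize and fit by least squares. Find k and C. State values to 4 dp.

k = -0.8357, C = 2.4366

With ln wᵢ as the transformed response and uᵢ as the regressor:
Σu = 12.0000, Σ(u)² = 62.0000, Σln w = -6.4655, Σu·ln w = -41.1235.
Equations: 62.0000·k + 12.0000·ln C = -41.1235;  12.0000·k + 4·ln C = -6.4655.
Δ = 62.0000·4 − (12.0000)² = 104.0000; k = (-41.1235·4 − 12.0000·-6.4655)/104.0000 = -0.83566, ln C = (62.0000·-6.4655 − 12.0000·-41.1235)/104.0000 = 0.89061, so C = exp(0.89061) = 2.43661.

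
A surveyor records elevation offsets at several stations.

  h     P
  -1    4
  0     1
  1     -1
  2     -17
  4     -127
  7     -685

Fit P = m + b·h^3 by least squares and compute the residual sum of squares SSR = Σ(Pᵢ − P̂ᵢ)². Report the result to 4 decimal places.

Forming AᵀA = [[6, 415]; [415, 121811]] and AᵀP = [-825, -243224]ᵀ gives AᵀA·[m, b]ᵀ = AᵀP.
Δ = 6·121811 − 415² = 558641.
m = ((-825)·121811 − 415·(-243224))/558641 = 443885/558641; b = (6·(-243224) − 415·(-825))/558641 = -1116969/558641.
Residuals: 673710/558641, 114756/558641, 114443/558641, -1005030/558641, 94724/558641, 7397/558641; SSR = 2683770/558641.

SSR = 4.8041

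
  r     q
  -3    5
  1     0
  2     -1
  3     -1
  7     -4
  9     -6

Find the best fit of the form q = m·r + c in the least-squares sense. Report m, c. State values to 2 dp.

m = -0.86, c = 1.56

Sums needed: Σr·r = 153, Σr = 19, Σ1 = 6.
And Σr·q = -102, Σq = -7.
Normal equations: [[153, 19]; [19, 6]]·[m, c]ᵀ = [-102, -7]ᵀ.
det = 153·6 − 19² = 557.
m = ((-102)·6 − 19·(-7))/557 = -479/557; c = (153·(-7) − 19·(-102))/557 = 867/557.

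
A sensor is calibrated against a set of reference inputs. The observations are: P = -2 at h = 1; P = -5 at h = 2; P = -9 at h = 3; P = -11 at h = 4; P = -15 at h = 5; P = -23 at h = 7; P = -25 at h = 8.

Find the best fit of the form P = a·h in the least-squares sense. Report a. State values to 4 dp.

Setting ∂/∂a … = 0 gives: 168·a = -519.
(Σh·h = 168, Σh·P = -519.)
a = (-519)/168 = -3.08929.

a = -3.0893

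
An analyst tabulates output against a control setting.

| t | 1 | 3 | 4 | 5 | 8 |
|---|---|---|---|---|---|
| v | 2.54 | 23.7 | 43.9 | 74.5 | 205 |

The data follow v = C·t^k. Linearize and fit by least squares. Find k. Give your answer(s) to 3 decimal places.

k = 2.109

With ln vᵢ as the transformed response and ln tᵢ as the regressor:
Sums: Σln t = 6.1738, Σ(ln t)² = 10.0431, Σln v = 17.5134, Σln t·ln v = 26.7273.
Normal system: [[10.0431, 6.1738]; [6.1738, 5]]·[k, ln C]ᵀ = [26.7273, 17.5134]ᵀ.
Solving (det = 12.1000): k = 2.10850, ln C = 0.89919.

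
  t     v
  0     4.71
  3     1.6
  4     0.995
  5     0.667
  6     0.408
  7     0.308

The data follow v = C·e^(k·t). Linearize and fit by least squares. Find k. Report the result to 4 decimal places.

k = -0.3996

With ln vᵢ as the transformed response and tᵢ as the regressor:
Over the data: Σt = 25.0000, Σ(t)² = 135.0000, Σln v = -0.4644, Σt·ln v = -14.2574.
Normal system: [[135.0000, 25.0000]; [25.0000, 6]]·[k, ln C]ᵀ = [-14.2574, -0.4644]ᵀ.
Slope k = (n·Σt·ln v − Σt·Σln v)/(n·Σ(t)² − (Σt)²) = (6·-14.2574 − 25.0000·-0.4644)/185.0000 = -0.39964; ln C = (Σln v − k·Σt)/n = 1.58777.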